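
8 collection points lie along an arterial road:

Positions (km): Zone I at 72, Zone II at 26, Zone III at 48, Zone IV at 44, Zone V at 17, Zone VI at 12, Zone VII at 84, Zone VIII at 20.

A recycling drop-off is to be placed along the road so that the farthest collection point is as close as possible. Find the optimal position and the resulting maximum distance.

location 48, max distance 36

The 1-center on a line is the midpoint of the two extreme points: leftmost at 12, rightmost at 84.
Optimal location = (12 + 84)/2 = 48; maximum distance = (84 − 12)/2 = 36.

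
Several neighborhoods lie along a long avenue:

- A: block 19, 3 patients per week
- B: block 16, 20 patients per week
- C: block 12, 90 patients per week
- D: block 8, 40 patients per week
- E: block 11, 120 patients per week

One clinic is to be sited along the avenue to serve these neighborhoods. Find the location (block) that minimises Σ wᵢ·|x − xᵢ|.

x = 11

For a sum of weighted absolute distances on a line, the optimum is the weighted median (not the mean). Total weight W = 273; half-weight = 136.5.
Sort by position and accumulate weight:
  block 8 (D, w=40) → cum 40
  block 11 (E, w=120) → cum 160  ≥ 136.5 → median here
  block 12 (C, w=90) → cum 250
  block 16 (B, w=20) → cum 270
  block 19 (A, w=3) → cum 273
Optimal location: block 11.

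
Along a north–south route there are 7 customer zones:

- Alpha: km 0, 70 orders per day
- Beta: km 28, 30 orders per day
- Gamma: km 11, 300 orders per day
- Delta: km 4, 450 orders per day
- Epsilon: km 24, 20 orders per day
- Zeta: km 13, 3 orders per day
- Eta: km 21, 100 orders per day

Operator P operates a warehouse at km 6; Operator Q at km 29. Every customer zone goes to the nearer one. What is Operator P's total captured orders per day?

823

The indifferent point is the midpoint (6+29)/2 = 17.5; customer zones left of it (closer to Operator P at 6) go to Operator P, those right go to Operator Q.
  Alpha at 0 (w=70) → Operator P
  Delta at 4 (w=450) → Operator P
  Gamma at 11 (w=300) → Operator P
  Zeta at 13 (w=3) → Operator P
  Eta at 21 (w=100) → Operator Q
  Epsilon at 24 (w=20) → Operator Q
  Beta at 28 (w=30) → Operator Q
Operator P captures 823; Operator Q captures 150.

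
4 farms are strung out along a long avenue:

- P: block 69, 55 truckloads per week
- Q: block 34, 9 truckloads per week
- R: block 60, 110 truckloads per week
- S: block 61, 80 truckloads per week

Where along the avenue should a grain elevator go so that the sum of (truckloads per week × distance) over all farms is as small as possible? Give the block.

x = 61

For a sum of weighted absolute distances on a line, the optimum is the weighted median (not the mean). Total weight W = 254; half-weight = 127.
Sort by position and accumulate weight:
  block 34 (Q, w=9) → cum 9
  block 60 (R, w=110) → cum 119
  block 61 (S, w=80) → cum 199  ≥ 127 → median here
  block 69 (P, w=55) → cum 254
Optimal location: block 61.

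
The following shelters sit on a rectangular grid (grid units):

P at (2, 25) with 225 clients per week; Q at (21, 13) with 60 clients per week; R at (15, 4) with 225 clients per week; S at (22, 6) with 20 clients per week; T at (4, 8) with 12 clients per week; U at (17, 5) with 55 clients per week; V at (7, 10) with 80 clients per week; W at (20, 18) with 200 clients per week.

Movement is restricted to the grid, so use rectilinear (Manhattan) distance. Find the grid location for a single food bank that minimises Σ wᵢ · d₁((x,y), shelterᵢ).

Manhattan distance separates: Σwᵢ(|x−xᵢ|+|y−yᵢ|) = Σwᵢ|x−xᵢ| + Σwᵢ|y−yᵢ|, so x and y are optimised independently as 1-D weighted medians.
Total weight W = 877; half = 438.5.
x-coordinate, sorted with cumulative weight:
  x=2 (P, w=225) cum 225
  x=4 (T, w=12) cum 237
  x=7 (V, w=80) cum 317
  x=15 (R, w=225) cum 542  ← median
  x=17 (U, w=55) cum 597
  x=20 (W, w=200) cum 797
  x=21 (Q, w=60) cum 857
  x=22 (S, w=20) cum 877
⇒ x* = 15
y-coordinate, sorted with cumulative weight:
  y=4 (R, w=225) cum 225
  y=5 (U, w=55) cum 280
  y=6 (S, w=20) cum 300
  y=8 (T, w=12) cum 312
  y=10 (V, w=80) cum 392
  y=13 (Q, w=60) cum 452  ← median
  y=18 (W, w=200) cum 652
  y=25 (P, w=225) cum 877
⇒ y* = 13

(15, 13)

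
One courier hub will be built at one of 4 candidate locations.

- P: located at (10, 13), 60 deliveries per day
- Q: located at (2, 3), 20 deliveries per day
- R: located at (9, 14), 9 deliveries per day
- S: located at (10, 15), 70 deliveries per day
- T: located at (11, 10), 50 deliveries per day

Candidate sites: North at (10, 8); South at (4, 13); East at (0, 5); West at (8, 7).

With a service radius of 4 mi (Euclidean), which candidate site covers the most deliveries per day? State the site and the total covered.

North, covering 50

Coverage radius r = 4 mi; a point is covered iff (Δx)²+(Δy)² ≤ 4² = 16.
  North (10, 8): covers {T} → 50
  South (4, 13): covers {none} → 0
  East (0, 5): covers {Q} → 20
  West (8, 7): covers {none} → 0
Maximum coverage at North: 50 deliveries per day.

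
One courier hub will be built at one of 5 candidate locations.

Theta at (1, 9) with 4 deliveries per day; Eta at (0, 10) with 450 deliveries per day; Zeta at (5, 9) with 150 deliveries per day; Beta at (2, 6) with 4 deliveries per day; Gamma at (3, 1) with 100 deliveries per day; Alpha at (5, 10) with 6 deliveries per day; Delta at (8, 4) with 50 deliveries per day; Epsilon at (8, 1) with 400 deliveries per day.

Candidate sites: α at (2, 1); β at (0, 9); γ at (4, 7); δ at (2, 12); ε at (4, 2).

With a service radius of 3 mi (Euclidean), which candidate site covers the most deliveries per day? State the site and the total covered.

Coverage radius r = 3 mi; a point is covered iff (Δx)²+(Δy)² ≤ 3² = 9.
  α (2, 1): covers {Gamma} → 100
  β (0, 9): covers {Theta, Eta} → 454
  γ (4, 7): covers {Zeta, Beta} → 154
  δ (2, 12): covers {Eta} → 450
  ε (4, 2): covers {Gamma} → 100
Maximum coverage at β: 454 deliveries per day.

β, covering 454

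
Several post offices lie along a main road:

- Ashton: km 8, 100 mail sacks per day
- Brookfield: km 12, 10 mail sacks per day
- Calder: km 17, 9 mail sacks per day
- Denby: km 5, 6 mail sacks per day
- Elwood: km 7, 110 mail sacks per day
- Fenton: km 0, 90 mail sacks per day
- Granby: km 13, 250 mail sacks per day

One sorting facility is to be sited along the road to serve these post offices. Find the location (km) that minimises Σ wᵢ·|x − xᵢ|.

For a sum of weighted absolute distances on a line, the optimum is the weighted median (not the mean). Total weight W = 575; half-weight = 287.5.
Sort by position and accumulate weight:
  km 0 (Fenton, w=90) → cum 90
  km 5 (Denby, w=6) → cum 96
  km 7 (Elwood, w=110) → cum 206
  km 8 (Ashton, w=100) → cum 306  ≥ 287.5 → median here
  km 12 (Brookfield, w=10) → cum 316
  km 13 (Granby, w=250) → cum 566
  km 17 (Calder, w=9) → cum 575
Optimal location: km 8.

x = 8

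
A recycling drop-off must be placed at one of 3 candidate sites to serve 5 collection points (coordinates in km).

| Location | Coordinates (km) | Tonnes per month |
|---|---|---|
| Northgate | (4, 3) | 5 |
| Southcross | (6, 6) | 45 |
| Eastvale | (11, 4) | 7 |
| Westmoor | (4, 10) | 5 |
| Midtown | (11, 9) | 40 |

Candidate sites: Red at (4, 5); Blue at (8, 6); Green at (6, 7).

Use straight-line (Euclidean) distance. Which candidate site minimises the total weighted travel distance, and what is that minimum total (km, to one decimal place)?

Total weighted distance at each candidate:
  Red (4, 5): total = 507.6
  Blue (8, 6): total = 338.2
  Green (6, 7): total = 341.6
Minimum is at Blue with total 338.2 km.

Blue, total 338.2 km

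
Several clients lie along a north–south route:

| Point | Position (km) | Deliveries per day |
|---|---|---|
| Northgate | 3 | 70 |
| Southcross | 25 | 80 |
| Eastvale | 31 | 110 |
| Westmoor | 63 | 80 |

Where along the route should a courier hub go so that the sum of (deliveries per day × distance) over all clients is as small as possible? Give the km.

x = 31

For a sum of weighted absolute distances on a line, the optimum is the weighted median (not the mean). Total weight W = 340; half-weight = 170.
Sort by position and accumulate weight:
  km 3 (Northgate, w=70) → cum 70
  km 25 (Southcross, w=80) → cum 150
  km 31 (Eastvale, w=110) → cum 260  ≥ 170 → median here
  km 63 (Westmoor, w=80) → cum 340
Optimal location: km 31.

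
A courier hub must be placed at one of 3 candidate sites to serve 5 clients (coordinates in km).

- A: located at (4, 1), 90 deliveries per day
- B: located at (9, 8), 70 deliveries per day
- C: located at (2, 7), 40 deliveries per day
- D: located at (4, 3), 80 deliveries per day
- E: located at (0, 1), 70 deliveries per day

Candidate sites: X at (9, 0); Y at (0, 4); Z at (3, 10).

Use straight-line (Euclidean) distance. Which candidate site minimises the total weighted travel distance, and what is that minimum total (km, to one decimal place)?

Y, total 1823.5 km

Total weighted distance at each candidate:
  X (9, 0): total = 2515.2
  Y (0, 4): total = 1823.5
  Z (3, 10): total = 2614.0
Minimum is at Y with total 1823.5 km.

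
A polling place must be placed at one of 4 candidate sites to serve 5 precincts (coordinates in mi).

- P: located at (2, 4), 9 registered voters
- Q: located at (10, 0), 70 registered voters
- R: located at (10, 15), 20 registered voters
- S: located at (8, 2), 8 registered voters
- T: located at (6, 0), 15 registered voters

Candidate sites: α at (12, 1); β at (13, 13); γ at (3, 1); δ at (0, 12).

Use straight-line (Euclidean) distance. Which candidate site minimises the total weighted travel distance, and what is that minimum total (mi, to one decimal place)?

Total weighted distance at each candidate:
  α (12, 1): total = 657.6
  β (13, 13): total = 1452.1
  γ (3, 1): total = 924.7
  δ (0, 12): total = 1680.2
Minimum is at α with total 657.6 mi.

α, total 657.6 mi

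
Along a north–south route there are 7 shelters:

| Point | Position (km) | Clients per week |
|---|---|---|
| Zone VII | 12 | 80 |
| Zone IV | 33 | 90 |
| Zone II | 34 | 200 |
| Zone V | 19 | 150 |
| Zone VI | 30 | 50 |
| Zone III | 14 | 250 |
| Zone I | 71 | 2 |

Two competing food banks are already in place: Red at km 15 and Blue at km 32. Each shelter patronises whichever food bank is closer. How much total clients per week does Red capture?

480

The indifferent point is the midpoint (15+32)/2 = 23.5; shelters left of it (closer to Red at 15) go to Red, those right go to Blue.
  Zone VII at 12 (w=80) → Red
  Zone III at 14 (w=250) → Red
  Zone V at 19 (w=150) → Red
  Zone VI at 30 (w=50) → Blue
  Zone IV at 33 (w=90) → Blue
  Zone II at 34 (w=200) → Blue
  Zone I at 71 (w=2) → Blue
Red captures 480; Blue captures 342.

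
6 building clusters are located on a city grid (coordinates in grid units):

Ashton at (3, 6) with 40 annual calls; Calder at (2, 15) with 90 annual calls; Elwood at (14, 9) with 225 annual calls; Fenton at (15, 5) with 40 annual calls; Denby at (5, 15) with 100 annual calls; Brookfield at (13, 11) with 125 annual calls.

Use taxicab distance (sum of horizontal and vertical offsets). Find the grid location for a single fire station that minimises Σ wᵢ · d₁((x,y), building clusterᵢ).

Manhattan distance separates: Σwᵢ(|x−xᵢ|+|y−yᵢ|) = Σwᵢ|x−xᵢ| + Σwᵢ|y−yᵢ|, so x and y are optimised independently as 1-D weighted medians.
Total weight W = 620; half = 310.
x-coordinate, sorted with cumulative weight:
  x=2 (Calder, w=90) cum 90
  x=3 (Ashton, w=40) cum 130
  x=5 (Denby, w=100) cum 230
  x=13 (Brookfield, w=125) cum 355  ← median
  x=14 (Elwood, w=225) cum 580
  x=15 (Fenton, w=40) cum 620
⇒ x* = 13
y-coordinate, sorted with cumulative weight:
  y=5 (Fenton, w=40) cum 40
  y=6 (Ashton, w=40) cum 80
  y=9 (Elwood, w=225) cum 305
  y=11 (Brookfield, w=125) cum 430  ← median
  y=15 (Calder, w=90) cum 520
  y=15 (Denby, w=100) cum 620
⇒ y* = 11

(13, 11)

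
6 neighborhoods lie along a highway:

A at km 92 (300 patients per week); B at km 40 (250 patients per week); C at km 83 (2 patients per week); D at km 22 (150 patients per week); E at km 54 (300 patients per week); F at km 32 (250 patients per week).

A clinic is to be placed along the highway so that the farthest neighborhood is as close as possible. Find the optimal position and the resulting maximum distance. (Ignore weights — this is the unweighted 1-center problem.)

location 57, max distance 35

The 1-center on a line is the midpoint of the two extreme points: leftmost at 22, rightmost at 92.
Optimal location = (22 + 92)/2 = 57; maximum distance = (92 − 22)/2 = 35.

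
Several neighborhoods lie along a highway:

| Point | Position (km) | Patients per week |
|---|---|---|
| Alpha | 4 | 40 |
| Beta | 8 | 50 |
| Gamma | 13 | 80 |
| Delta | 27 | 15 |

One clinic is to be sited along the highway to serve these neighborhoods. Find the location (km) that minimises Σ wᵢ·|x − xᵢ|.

For a sum of weighted absolute distances on a line, the optimum is the weighted median (not the mean). Total weight W = 185; half-weight = 92.5.
Sort by position and accumulate weight:
  km 4 (Alpha, w=40) → cum 40
  km 8 (Beta, w=50) → cum 90
  km 13 (Gamma, w=80) → cum 170  ≥ 92.5 → median here
  km 27 (Delta, w=15) → cum 185
Optimal location: km 13.

x = 13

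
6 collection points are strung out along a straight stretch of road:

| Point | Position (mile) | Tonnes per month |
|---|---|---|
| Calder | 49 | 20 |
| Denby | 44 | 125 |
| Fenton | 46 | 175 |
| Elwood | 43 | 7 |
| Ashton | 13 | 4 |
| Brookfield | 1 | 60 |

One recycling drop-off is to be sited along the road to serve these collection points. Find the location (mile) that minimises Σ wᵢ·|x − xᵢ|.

x = 44

For a sum of weighted absolute distances on a line, the optimum is the weighted median (not the mean). Total weight W = 391; half-weight = 195.5.
Sort by position and accumulate weight:
  mile 1 (Brookfield, w=60) → cum 60
  mile 13 (Ashton, w=4) → cum 64
  mile 43 (Elwood, w=7) → cum 71
  mile 44 (Denby, w=125) → cum 196  ≥ 195.5 → median here
  mile 46 (Fenton, w=175) → cum 371
  mile 49 (Calder, w=20) → cum 391
Optimal location: mile 44.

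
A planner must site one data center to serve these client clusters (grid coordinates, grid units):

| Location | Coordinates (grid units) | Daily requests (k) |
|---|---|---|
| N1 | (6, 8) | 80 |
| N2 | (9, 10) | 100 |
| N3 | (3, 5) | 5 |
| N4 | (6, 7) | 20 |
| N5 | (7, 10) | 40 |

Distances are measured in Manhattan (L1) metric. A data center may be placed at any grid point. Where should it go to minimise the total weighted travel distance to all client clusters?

(7, 10)

Manhattan distance separates: Σwᵢ(|x−xᵢ|+|y−yᵢ|) = Σwᵢ|x−xᵢ| + Σwᵢ|y−yᵢ|, so x and y are optimised independently as 1-D weighted medians.
Total weight W = 245; half = 122.5.
x-coordinate, sorted with cumulative weight:
  x=3 (N3, w=5) cum 5
  x=6 (N1, w=80) cum 85
  x=6 (N4, w=20) cum 105
  x=7 (N5, w=40) cum 145  ← median
  x=9 (N2, w=100) cum 245
⇒ x* = 7
y-coordinate, sorted with cumulative weight:
  y=5 (N3, w=5) cum 5
  y=7 (N4, w=20) cum 25
  y=8 (N1, w=80) cum 105
  y=10 (N2, w=100) cum 205  ← median
  y=10 (N5, w=40) cum 245
⇒ y* = 10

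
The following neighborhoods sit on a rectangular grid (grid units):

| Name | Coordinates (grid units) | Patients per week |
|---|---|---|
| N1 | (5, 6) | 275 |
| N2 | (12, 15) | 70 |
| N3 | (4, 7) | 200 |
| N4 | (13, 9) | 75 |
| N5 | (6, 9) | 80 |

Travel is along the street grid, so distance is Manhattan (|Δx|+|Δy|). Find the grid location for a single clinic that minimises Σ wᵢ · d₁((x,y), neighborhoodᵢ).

(5, 7)

Manhattan distance separates: Σwᵢ(|x−xᵢ|+|y−yᵢ|) = Σwᵢ|x−xᵢ| + Σwᵢ|y−yᵢ|, so x and y are optimised independently as 1-D weighted medians.
Total weight W = 700; half = 350.
x-coordinate, sorted with cumulative weight:
  x=4 (N3, w=200) cum 200
  x=5 (N1, w=275) cum 475  ← median
  x=6 (N5, w=80) cum 555
  x=12 (N2, w=70) cum 625
  x=13 (N4, w=75) cum 700
⇒ x* = 5
y-coordinate, sorted with cumulative weight:
  y=6 (N1, w=275) cum 275
  y=7 (N3, w=200) cum 475  ← median
  y=9 (N4, w=75) cum 550
  y=9 (N5, w=80) cum 630
  y=15 (N2, w=70) cum 700
⇒ y* = 7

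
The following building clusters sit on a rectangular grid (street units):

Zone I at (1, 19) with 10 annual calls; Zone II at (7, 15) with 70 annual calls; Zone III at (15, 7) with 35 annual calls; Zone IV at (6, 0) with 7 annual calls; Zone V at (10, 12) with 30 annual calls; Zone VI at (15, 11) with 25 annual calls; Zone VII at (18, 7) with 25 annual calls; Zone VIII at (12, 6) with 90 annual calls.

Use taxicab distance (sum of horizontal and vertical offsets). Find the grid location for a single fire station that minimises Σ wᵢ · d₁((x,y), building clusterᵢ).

(12, 7)

Manhattan distance separates: Σwᵢ(|x−xᵢ|+|y−yᵢ|) = Σwᵢ|x−xᵢ| + Σwᵢ|y−yᵢ|, so x and y are optimised independently as 1-D weighted medians.
Total weight W = 292; half = 146.
x-coordinate, sorted with cumulative weight:
  x=1 (Zone I, w=10) cum 10
  x=6 (Zone IV, w=7) cum 17
  x=7 (Zone II, w=70) cum 87
  x=10 (Zone V, w=30) cum 117
  x=12 (Zone VIII, w=90) cum 207  ← median
  x=15 (Zone III, w=35) cum 242
  x=15 (Zone VI, w=25) cum 267
  x=18 (Zone VII, w=25) cum 292
⇒ x* = 12
y-coordinate, sorted with cumulative weight:
  y=0 (Zone IV, w=7) cum 7
  y=6 (Zone VIII, w=90) cum 97
  y=7 (Zone III, w=35) cum 132
  y=7 (Zone VII, w=25) cum 157  ← median
  y=11 (Zone VI, w=25) cum 182
  y=12 (Zone V, w=30) cum 212
  y=15 (Zone II, w=70) cum 282
  y=19 (Zone I, w=10) cum 292
⇒ y* = 7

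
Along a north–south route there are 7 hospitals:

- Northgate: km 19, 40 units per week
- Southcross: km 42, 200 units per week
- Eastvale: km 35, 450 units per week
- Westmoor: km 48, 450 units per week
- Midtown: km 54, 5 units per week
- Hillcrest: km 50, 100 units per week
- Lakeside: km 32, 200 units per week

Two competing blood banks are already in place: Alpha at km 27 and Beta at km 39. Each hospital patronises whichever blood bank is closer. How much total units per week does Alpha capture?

240

The indifferent point is the midpoint (27+39)/2 = 33; hospitals left of it (closer to Alpha at 27) go to Alpha, those right go to Beta.
  Northgate at 19 (w=40) → Alpha
  Lakeside at 32 (w=200) → Alpha
  Eastvale at 35 (w=450) → Beta
  Southcross at 42 (w=200) → Beta
  Westmoor at 48 (w=450) → Beta
  Hillcrest at 50 (w=100) → Beta
  Midtown at 54 (w=5) → Beta
Alpha captures 240; Beta captures 1205.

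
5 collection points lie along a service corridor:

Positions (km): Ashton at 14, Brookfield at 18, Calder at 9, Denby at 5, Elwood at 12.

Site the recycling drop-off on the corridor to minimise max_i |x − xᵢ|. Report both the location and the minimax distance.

The 1-center on a line is the midpoint of the two extreme points: leftmost at 5, rightmost at 18.
Optimal location = (5 + 18)/2 = 11.5; maximum distance = (18 − 5)/2 = 6.5.

location 11.5, max distance 6.5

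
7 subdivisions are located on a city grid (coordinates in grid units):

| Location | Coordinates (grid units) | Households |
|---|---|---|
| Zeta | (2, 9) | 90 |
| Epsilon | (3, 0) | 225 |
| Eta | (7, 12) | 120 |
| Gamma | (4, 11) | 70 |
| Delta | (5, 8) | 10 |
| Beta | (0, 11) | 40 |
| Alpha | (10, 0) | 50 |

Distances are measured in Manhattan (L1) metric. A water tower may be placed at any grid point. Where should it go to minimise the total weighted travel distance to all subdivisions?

Manhattan distance separates: Σwᵢ(|x−xᵢ|+|y−yᵢ|) = Σwᵢ|x−xᵢ| + Σwᵢ|y−yᵢ|, so x and y are optimised independently as 1-D weighted medians.
Total weight W = 605; half = 302.5.
x-coordinate, sorted with cumulative weight:
  x=0 (Beta, w=40) cum 40
  x=2 (Zeta, w=90) cum 130
  x=3 (Epsilon, w=225) cum 355  ← median
  x=4 (Gamma, w=70) cum 425
  x=5 (Delta, w=10) cum 435
  x=7 (Eta, w=120) cum 555
  x=10 (Alpha, w=50) cum 605
⇒ x* = 3
y-coordinate, sorted with cumulative weight:
  y=0 (Epsilon, w=225) cum 225
  y=0 (Alpha, w=50) cum 275
  y=8 (Delta, w=10) cum 285
  y=9 (Zeta, w=90) cum 375  ← median
  y=11 (Gamma, w=70) cum 445
  y=11 (Beta, w=40) cum 485
  y=12 (Eta, w=120) cum 605
⇒ y* = 9

(3, 9)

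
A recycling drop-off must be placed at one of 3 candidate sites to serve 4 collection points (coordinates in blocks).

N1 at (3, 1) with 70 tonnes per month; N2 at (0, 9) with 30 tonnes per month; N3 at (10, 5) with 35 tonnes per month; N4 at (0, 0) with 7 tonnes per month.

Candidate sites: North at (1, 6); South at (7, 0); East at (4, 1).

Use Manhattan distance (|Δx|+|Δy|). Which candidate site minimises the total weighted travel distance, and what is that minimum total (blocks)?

East, total 815 blocks

Total weighted distance at each candidate:
  North (1, 6): total = 1009
  South (7, 0): total = 1159
  East (4, 1): total = 815
Minimum is at East with total 815 blocks.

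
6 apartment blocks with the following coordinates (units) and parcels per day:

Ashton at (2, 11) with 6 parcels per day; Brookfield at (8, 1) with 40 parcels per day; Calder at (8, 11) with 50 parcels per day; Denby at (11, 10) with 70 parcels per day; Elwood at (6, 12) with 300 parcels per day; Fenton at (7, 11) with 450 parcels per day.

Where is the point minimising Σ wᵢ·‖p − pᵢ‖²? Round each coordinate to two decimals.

(7.04, 10.81)

The minimiser of Σwᵢ‖p−pᵢ‖² is the weighted centroid p* = (Σwᵢpᵢ)/(Σwᵢ).
Σwᵢ = 916.
Σwᵢxᵢ = 6·2 + 40·8 + 50·8 + 70·11 + 300·6 + 450·7 = 6452.
Σwᵢyᵢ = 6·11 + 40·1 + 50·11 + 70·10 + 300·12 + 450·11 = 9906.
x* = 6452/916 = 7.04, y* = 9906/916 = 10.81.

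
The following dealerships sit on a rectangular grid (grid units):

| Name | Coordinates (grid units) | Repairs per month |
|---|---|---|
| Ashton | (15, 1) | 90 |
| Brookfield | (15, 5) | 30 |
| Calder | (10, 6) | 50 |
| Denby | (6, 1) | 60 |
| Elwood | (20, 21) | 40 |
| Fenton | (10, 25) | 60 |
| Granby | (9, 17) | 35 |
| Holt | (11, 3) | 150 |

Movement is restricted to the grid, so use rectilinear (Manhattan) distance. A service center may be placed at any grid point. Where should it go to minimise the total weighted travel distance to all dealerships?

(11, 3)

Manhattan distance separates: Σwᵢ(|x−xᵢ|+|y−yᵢ|) = Σwᵢ|x−xᵢ| + Σwᵢ|y−yᵢ|, so x and y are optimised independently as 1-D weighted medians.
Total weight W = 515; half = 257.5.
x-coordinate, sorted with cumulative weight:
  x=6 (Denby, w=60) cum 60
  x=9 (Granby, w=35) cum 95
  x=10 (Calder, w=50) cum 145
  x=10 (Fenton, w=60) cum 205
  x=11 (Holt, w=150) cum 355  ← median
  x=15 (Ashton, w=90) cum 445
  x=15 (Brookfield, w=30) cum 475
  x=20 (Elwood, w=40) cum 515
⇒ x* = 11
y-coordinate, sorted with cumulative weight:
  y=1 (Ashton, w=90) cum 90
  y=1 (Denby, w=60) cum 150
  y=3 (Holt, w=150) cum 300  ← median
  y=5 (Brookfield, w=30) cum 330
  y=6 (Calder, w=50) cum 380
  y=17 (Granby, w=35) cum 415
  y=21 (Elwood, w=40) cum 455
  y=25 (Fenton, w=60) cum 515
⇒ y* = 3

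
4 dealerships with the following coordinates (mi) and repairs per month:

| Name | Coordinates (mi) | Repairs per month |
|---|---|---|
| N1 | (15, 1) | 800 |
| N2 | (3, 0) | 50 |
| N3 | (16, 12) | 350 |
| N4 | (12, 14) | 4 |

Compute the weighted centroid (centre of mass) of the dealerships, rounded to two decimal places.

(14.78, 4.20)

The minimiser of Σwᵢ‖p−pᵢ‖² is the weighted centroid p* = (Σwᵢpᵢ)/(Σwᵢ).
Σwᵢ = 1204.
Σwᵢxᵢ = 800·15 + 50·3 + 350·16 + 4·12 = 17798.
Σwᵢyᵢ = 800·1 + 50·0 + 350·12 + 4·14 = 5056.
x* = 17798/1204 = 14.78, y* = 5056/1204 = 4.20.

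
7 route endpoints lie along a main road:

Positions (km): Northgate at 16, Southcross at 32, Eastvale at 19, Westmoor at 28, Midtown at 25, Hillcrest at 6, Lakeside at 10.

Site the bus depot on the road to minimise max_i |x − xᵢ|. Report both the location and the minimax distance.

The 1-center on a line is the midpoint of the two extreme points: leftmost at 6, rightmost at 32.
Optimal location = (6 + 32)/2 = 19; maximum distance = (32 − 6)/2 = 13.

location 19, max distance 13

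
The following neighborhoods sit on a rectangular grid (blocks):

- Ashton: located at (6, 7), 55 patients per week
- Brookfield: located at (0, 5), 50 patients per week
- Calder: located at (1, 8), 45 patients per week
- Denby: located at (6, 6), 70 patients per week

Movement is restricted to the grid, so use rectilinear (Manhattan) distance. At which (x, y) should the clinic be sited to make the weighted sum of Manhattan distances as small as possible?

Manhattan distance separates: Σwᵢ(|x−xᵢ|+|y−yᵢ|) = Σwᵢ|x−xᵢ| + Σwᵢ|y−yᵢ|, so x and y are optimised independently as 1-D weighted medians.
Total weight W = 220; half = 110.
x-coordinate, sorted with cumulative weight:
  x=0 (Brookfield, w=50) cum 50
  x=1 (Calder, w=45) cum 95
  x=6 (Ashton, w=55) cum 150  ← median
  x=6 (Denby, w=70) cum 220
⇒ x* = 6
y-coordinate, sorted with cumulative weight:
  y=5 (Brookfield, w=50) cum 50
  y=6 (Denby, w=70) cum 120  ← median
  y=7 (Ashton, w=55) cum 175
  y=8 (Calder, w=45) cum 220
⇒ y* = 6

(6, 6)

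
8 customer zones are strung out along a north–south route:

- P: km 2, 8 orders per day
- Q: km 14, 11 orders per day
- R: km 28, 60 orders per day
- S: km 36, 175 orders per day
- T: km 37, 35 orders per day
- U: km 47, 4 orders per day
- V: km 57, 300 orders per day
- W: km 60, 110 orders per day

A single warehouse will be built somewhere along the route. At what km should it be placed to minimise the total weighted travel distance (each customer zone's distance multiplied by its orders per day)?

x = 57

For a sum of weighted absolute distances on a line, the optimum is the weighted median (not the mean). Total weight W = 703; half-weight = 351.5.
Sort by position and accumulate weight:
  km 2 (P, w=8) → cum 8
  km 14 (Q, w=11) → cum 19
  km 28 (R, w=60) → cum 79
  km 36 (S, w=175) → cum 254
  km 37 (T, w=35) → cum 289
  km 47 (U, w=4) → cum 293
  km 57 (V, w=300) → cum 593  ≥ 351.5 → median here
  km 60 (W, w=110) → cum 703
Optimal location: km 57.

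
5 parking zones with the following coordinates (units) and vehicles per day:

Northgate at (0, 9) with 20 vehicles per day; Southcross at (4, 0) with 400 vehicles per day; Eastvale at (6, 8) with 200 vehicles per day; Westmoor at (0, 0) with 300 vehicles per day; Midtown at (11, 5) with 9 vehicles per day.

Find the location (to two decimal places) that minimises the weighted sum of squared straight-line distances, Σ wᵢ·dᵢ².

(3.12, 1.96)

The minimiser of Σwᵢ‖p−pᵢ‖² is the weighted centroid p* = (Σwᵢpᵢ)/(Σwᵢ).
Σwᵢ = 929.
Σwᵢxᵢ = 20·0 + 400·4 + 200·6 + 300·0 + 9·11 = 2899.
Σwᵢyᵢ = 20·9 + 400·0 + 200·8 + 300·0 + 9·5 = 1825.
x* = 2899/929 = 3.12, y* = 1825/929 = 1.96.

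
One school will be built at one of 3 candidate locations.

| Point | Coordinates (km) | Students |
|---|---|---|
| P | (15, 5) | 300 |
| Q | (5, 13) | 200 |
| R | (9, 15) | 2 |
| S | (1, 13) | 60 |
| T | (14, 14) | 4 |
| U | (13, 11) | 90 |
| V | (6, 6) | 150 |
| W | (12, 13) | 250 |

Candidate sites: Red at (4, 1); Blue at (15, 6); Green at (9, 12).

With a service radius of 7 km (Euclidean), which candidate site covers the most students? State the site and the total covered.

Coverage radius r = 7 km; a point is covered iff (Δx)²+(Δy)² ≤ 7² = 49.
  Red (4, 1): covers {V} → 150
  Blue (15, 6): covers {P, U} → 390
  Green (9, 12): covers {Q, R, T, U, V, W} → 696
Maximum coverage at Green: 696 students.

Green, covering 696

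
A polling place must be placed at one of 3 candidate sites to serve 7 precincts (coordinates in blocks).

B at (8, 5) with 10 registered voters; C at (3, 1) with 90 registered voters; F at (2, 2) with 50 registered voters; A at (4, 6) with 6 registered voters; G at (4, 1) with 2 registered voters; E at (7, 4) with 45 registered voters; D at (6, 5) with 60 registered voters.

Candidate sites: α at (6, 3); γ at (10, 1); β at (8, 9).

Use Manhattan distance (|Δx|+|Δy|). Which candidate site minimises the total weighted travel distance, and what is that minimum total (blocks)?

Total weighted distance at each candidate:
  α (6, 3): total = 988
  γ (10, 1): total = 1968
  β (8, 9): total = 2556
Minimum is at α with total 988 blocks.

α, total 988 blocks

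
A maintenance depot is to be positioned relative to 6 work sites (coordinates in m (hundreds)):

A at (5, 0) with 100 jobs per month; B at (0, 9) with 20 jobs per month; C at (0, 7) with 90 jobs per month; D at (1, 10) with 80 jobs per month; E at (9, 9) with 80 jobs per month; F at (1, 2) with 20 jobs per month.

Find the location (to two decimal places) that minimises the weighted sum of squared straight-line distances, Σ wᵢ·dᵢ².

The minimiser of Σwᵢ‖p−pᵢ‖² is the weighted centroid p* = (Σwᵢpᵢ)/(Σwᵢ).
Σwᵢ = 390.
Σwᵢxᵢ = 100·5 + 20·0 + 90·0 + 80·1 + 80·9 + 20·1 = 1320.
Σwᵢyᵢ = 100·0 + 20·9 + 90·7 + 80·10 + 80·9 + 20·2 = 2370.
x* = 1320/390 = 3.38, y* = 2370/390 = 6.08.

(3.38, 6.08)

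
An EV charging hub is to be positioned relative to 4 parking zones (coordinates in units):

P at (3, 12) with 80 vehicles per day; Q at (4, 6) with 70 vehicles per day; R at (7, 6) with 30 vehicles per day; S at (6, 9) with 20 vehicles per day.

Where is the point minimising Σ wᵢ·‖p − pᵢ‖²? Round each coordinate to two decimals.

(4.25, 8.70)

The minimiser of Σwᵢ‖p−pᵢ‖² is the weighted centroid p* = (Σwᵢpᵢ)/(Σwᵢ).
Σwᵢ = 200.
Σwᵢxᵢ = 80·3 + 70·4 + 30·7 + 20·6 = 850.
Σwᵢyᵢ = 80·12 + 70·6 + 30·6 + 20·9 = 1740.
x* = 850/200 = 4.25, y* = 1740/200 = 8.70.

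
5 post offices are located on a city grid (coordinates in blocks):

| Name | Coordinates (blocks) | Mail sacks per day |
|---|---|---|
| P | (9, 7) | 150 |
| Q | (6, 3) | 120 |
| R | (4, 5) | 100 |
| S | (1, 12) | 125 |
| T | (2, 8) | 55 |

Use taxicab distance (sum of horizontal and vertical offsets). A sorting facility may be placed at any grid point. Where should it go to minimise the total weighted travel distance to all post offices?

(4, 7)

Manhattan distance separates: Σwᵢ(|x−xᵢ|+|y−yᵢ|) = Σwᵢ|x−xᵢ| + Σwᵢ|y−yᵢ|, so x and y are optimised independently as 1-D weighted medians.
Total weight W = 550; half = 275.
x-coordinate, sorted with cumulative weight:
  x=1 (S, w=125) cum 125
  x=2 (T, w=55) cum 180
  x=4 (R, w=100) cum 280  ← median
  x=6 (Q, w=120) cum 400
  x=9 (P, w=150) cum 550
⇒ x* = 4
y-coordinate, sorted with cumulative weight:
  y=3 (Q, w=120) cum 120
  y=5 (R, w=100) cum 220
  y=7 (P, w=150) cum 370  ← median
  y=8 (T, w=55) cum 425
  y=12 (S, w=125) cum 550
⇒ y* = 7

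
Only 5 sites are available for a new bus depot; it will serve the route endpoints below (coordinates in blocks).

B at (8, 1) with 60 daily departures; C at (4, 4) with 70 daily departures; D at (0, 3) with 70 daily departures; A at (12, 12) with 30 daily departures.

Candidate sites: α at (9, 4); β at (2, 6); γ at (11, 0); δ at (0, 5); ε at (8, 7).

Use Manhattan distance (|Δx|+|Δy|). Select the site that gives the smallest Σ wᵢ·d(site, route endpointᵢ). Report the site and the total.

α, total 1620 blocks

Total weighted distance at each candidate:
  α (9, 4): total = 1620
  β (2, 6): total = 1770
  γ (11, 0): total = 2380
  δ (0, 5): total = 1780
  ε (8, 7): total = 1960
Minimum is at α with total 1620 blocks.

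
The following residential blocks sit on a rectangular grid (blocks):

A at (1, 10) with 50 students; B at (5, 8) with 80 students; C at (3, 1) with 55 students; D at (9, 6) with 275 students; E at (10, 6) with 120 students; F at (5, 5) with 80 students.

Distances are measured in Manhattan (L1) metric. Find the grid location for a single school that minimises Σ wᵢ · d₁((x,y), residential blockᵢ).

(9, 6)

Manhattan distance separates: Σwᵢ(|x−xᵢ|+|y−yᵢ|) = Σwᵢ|x−xᵢ| + Σwᵢ|y−yᵢ|, so x and y are optimised independently as 1-D weighted medians.
Total weight W = 660; half = 330.
x-coordinate, sorted with cumulative weight:
  x=1 (A, w=50) cum 50
  x=3 (C, w=55) cum 105
  x=5 (B, w=80) cum 185
  x=5 (F, w=80) cum 265
  x=9 (D, w=275) cum 540  ← median
  x=10 (E, w=120) cum 660
⇒ x* = 9
y-coordinate, sorted with cumulative weight:
  y=1 (C, w=55) cum 55
  y=5 (F, w=80) cum 135
  y=6 (D, w=275) cum 410  ← median
  y=6 (E, w=120) cum 530
  y=8 (B, w=80) cum 610
  y=10 (A, w=50) cum 660
⇒ y* = 6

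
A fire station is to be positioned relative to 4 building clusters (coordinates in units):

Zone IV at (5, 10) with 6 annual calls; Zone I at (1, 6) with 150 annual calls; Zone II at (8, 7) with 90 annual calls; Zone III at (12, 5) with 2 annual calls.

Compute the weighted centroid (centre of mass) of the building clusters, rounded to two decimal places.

(3.73, 6.45)

The minimiser of Σwᵢ‖p−pᵢ‖² is the weighted centroid p* = (Σwᵢpᵢ)/(Σwᵢ).
Σwᵢ = 248.
Σwᵢxᵢ = 6·5 + 150·1 + 90·8 + 2·12 = 924.
Σwᵢyᵢ = 6·10 + 150·6 + 90·7 + 2·5 = 1600.
x* = 924/248 = 3.73, y* = 1600/248 = 6.45.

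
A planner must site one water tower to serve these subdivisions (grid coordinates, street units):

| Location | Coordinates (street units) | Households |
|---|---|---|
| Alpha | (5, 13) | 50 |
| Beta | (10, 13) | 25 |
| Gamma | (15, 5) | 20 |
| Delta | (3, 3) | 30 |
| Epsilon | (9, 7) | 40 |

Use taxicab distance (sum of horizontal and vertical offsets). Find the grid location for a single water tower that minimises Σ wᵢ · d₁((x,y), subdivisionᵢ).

Manhattan distance separates: Σwᵢ(|x−xᵢ|+|y−yᵢ|) = Σwᵢ|x−xᵢ| + Σwᵢ|y−yᵢ|, so x and y are optimised independently as 1-D weighted medians.
Total weight W = 165; half = 82.5.
x-coordinate, sorted with cumulative weight:
  x=3 (Delta, w=30) cum 30
  x=5 (Alpha, w=50) cum 80
  x=9 (Epsilon, w=40) cum 120  ← median
  x=10 (Beta, w=25) cum 145
  x=15 (Gamma, w=20) cum 165
⇒ x* = 9
y-coordinate, sorted with cumulative weight:
  y=3 (Delta, w=30) cum 30
  y=5 (Gamma, w=20) cum 50
  y=7 (Epsilon, w=40) cum 90  ← median
  y=13 (Alpha, w=50) cum 140
  y=13 (Beta, w=25) cum 165
⇒ y* = 7

(9, 7)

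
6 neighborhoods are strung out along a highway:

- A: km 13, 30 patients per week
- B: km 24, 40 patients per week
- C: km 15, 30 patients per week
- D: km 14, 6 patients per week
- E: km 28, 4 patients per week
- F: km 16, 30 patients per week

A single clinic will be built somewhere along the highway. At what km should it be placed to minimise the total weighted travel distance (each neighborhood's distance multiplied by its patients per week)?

For a sum of weighted absolute distances on a line, the optimum is the weighted median (not the mean). Total weight W = 140; half-weight = 70.
Sort by position and accumulate weight:
  km 13 (A, w=30) → cum 30
  km 14 (D, w=6) → cum 36
  km 15 (C, w=30) → cum 66
  km 16 (F, w=30) → cum 96  ≥ 70 → median here
  km 24 (B, w=40) → cum 136
  km 28 (E, w=4) → cum 140
Optimal location: km 16.

x = 16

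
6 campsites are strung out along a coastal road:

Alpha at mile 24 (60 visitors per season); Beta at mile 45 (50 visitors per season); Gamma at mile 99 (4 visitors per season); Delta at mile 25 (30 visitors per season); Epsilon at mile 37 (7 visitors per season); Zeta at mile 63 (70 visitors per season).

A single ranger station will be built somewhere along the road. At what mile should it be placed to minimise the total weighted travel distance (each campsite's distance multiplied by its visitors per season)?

For a sum of weighted absolute distances on a line, the optimum is the weighted median (not the mean). Total weight W = 221; half-weight = 110.5.
Sort by position and accumulate weight:
  mile 24 (Alpha, w=60) → cum 60
  mile 25 (Delta, w=30) → cum 90
  mile 37 (Epsilon, w=7) → cum 97
  mile 45 (Beta, w=50) → cum 147  ≥ 110.5 → median here
  mile 63 (Zeta, w=70) → cum 217
  mile 99 (Gamma, w=4) → cum 221
Optimal location: mile 45.

x = 45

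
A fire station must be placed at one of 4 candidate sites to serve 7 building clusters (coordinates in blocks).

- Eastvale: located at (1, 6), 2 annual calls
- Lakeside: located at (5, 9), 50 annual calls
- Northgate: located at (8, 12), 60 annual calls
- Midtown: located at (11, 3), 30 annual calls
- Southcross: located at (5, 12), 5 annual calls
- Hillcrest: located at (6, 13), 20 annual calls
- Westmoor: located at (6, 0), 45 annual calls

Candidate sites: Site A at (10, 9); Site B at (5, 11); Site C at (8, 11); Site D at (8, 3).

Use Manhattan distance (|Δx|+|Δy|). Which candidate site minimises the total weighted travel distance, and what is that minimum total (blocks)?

Site C, total 1349 blocks

Total weighted distance at each candidate:
  Site A (10, 9): total = 1569
  Site B (5, 11): total = 1383
  Site C (8, 11): total = 1349
  Site D (8, 3): total = 1625
Minimum is at Site C with total 1349 blocks.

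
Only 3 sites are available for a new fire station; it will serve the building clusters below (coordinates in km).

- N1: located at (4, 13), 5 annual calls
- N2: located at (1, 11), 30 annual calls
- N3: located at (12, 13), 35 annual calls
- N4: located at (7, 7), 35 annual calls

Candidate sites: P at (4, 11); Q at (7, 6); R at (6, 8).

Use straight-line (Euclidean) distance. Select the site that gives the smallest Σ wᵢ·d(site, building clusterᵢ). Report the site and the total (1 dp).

Total weighted distance at each candidate:
  P (4, 11): total = 563.6
  Q (7, 6): total = 608.5
  R (6, 8): total = 524.7
Minimum is at R with total 524.7 km.

R, total 524.7 km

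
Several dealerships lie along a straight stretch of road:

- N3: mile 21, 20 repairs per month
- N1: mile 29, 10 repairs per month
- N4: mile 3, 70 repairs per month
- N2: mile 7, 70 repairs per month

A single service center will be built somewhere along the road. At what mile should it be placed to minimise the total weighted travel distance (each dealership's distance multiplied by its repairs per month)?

x = 7

For a sum of weighted absolute distances on a line, the optimum is the weighted median (not the mean). Total weight W = 170; half-weight = 85.
Sort by position and accumulate weight:
  mile 3 (N4, w=70) → cum 70
  mile 7 (N2, w=70) → cum 140  ≥ 85 → median here
  mile 21 (N3, w=20) → cum 160
  mile 29 (N1, w=10) → cum 170
Optimal location: mile 7.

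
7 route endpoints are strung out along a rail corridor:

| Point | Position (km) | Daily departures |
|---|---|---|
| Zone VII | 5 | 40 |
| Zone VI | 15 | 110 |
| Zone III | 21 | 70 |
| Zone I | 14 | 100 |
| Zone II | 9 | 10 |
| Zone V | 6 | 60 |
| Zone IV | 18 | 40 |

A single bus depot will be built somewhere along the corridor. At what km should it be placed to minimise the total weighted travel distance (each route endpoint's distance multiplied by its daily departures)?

x = 15

For a sum of weighted absolute distances on a line, the optimum is the weighted median (not the mean). Total weight W = 430; half-weight = 215.
Sort by position and accumulate weight:
  km 5 (Zone VII, w=40) → cum 40
  km 6 (Zone V, w=60) → cum 100
  km 9 (Zone II, w=10) → cum 110
  km 14 (Zone I, w=100) → cum 210
  km 15 (Zone VI, w=110) → cum 320  ≥ 215 → median here
  km 18 (Zone IV, w=40) → cum 360
  km 21 (Zone III, w=70) → cum 430
Optimal location: km 15.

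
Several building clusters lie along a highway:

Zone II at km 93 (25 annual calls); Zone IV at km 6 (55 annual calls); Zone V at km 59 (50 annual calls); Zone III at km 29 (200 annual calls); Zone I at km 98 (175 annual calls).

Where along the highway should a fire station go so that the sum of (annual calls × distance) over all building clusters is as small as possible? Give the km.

x = 29

For a sum of weighted absolute distances on a line, the optimum is the weighted median (not the mean). Total weight W = 505; half-weight = 252.5.
Sort by position and accumulate weight:
  km 6 (Zone IV, w=55) → cum 55
  km 29 (Zone III, w=200) → cum 255  ≥ 252.5 → median here
  km 59 (Zone V, w=50) → cum 305
  km 93 (Zone II, w=25) → cum 330
  km 98 (Zone I, w=175) → cum 505
Optimal location: km 29.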